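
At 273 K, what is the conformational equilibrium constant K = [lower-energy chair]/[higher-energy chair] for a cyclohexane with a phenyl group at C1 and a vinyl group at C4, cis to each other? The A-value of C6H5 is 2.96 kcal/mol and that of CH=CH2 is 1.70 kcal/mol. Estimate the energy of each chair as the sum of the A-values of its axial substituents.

K ≈ 10.2

C1 and C4 have opposite parity, so for the cis isomer the two substituents are one axial and one equatorial in each chair.
Chair I (phenyl axial, vinyl equatorial): E = 2.96 kcal/mol; chair II (phenyl equatorial, vinyl axial): E = 1.70 kcal/mol.
ΔG = 1.26 kcal/mol between the two chairs.
K = exp(ΔG/RT) with R = 1.987×10⁻³ kcal mol⁻¹ K⁻¹ and T = 273 K gives K ≈ 10.2.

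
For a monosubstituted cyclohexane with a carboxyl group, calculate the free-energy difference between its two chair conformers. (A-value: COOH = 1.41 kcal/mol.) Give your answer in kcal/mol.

A monosubstituted cyclohexane has one chair with the carboxyl group axial (E = A = 1.41 kcal/mol) and one with it equatorial (E = 0).
ΔE = 1.41 − 0 = 1.41 kcal/mol.

1.41 kcal/mol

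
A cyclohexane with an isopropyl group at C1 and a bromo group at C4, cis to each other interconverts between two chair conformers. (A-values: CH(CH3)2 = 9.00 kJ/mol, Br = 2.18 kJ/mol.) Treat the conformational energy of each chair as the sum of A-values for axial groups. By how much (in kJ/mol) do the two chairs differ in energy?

6.82 kJ/mol

C1 and C4 have opposite parity, so for the cis isomer the two substituents are one axial and one equatorial in each chair.
Chair I (isopropyl axial, bromo equatorial): E = 9.00 kJ/mol.
Chair II (isopropyl equatorial, bromo axial): E = 2.18 kJ/mol.
ΔE = 9.00 − 2.18 = 6.82 kJ/mol; chair II is more stable.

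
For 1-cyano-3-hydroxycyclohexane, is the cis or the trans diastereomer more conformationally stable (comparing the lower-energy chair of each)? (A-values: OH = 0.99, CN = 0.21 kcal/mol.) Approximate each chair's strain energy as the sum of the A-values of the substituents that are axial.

cis

At 1,3 positions (parity same): cis → (e,e or a,a); trans → (a,e or e,a).
Best chair for cis: E = 0.00 kcal/mol; best chair for trans: E = 0.21 kcal/mol.
The cis isomer is lower by 0.21 kcal/mol.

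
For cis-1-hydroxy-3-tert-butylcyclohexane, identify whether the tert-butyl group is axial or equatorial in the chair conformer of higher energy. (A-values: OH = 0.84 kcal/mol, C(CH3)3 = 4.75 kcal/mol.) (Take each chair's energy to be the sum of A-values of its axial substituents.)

C1 and C3 have the same parity, so for the cis isomer the two substituents are e,e in one chair and a,a in the other.
Chair I (hydroxyl axial, tert-butyl axial): E = 5.59 kcal/mol.
Chair II (hydroxyl equatorial, tert-butyl equatorial): E = 0.00 kcal/mol.
Chair I is the less stable (higher-energy) conformer, and in that chair the tert-butyl group is axial.

axial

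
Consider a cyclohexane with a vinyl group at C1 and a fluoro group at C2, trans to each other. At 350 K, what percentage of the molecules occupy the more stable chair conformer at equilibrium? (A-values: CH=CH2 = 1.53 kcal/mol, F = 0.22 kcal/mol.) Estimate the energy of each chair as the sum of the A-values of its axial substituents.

C1 and C2 have opposite parity, so for the trans isomer the two substituents are e,e in one chair and a,a in the other.
Chair I (vinyl axial, fluoro axial): E = 1.75 kcal/mol; chair II (vinyl equatorial, fluoro equatorial): E = 0.00 kcal/mol.
ΔG = 1.75 kcal/mol between the two chairs.
K = exp(ΔG/RT) with R = 1.987×10⁻³ kcal mol⁻¹ K⁻¹ and T = 350 K gives K ≈ 12.4.
Fraction in the lower-energy chair = K/(K+1) = 92.5%.

92.5%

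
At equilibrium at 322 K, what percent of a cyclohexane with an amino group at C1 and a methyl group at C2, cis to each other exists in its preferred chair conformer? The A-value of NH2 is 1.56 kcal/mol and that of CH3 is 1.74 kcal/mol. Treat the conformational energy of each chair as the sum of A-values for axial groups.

57.0%

C1 and C2 have opposite parity, so for the cis isomer the two substituents are one axial and one equatorial in each chair.
Chair I (amino axial, methyl equatorial): E = 1.56 kcal/mol; chair II (amino equatorial, methyl axial): E = 1.74 kcal/mol.
ΔG = 0.18 kcal/mol between the two chairs.
K = exp(ΔG/RT) with R = 1.987×10⁻³ kcal mol⁻¹ K⁻¹ and T = 322 K gives K ≈ 1.32.
Fraction in the lower-energy chair = K/(K+1) = 57.0%.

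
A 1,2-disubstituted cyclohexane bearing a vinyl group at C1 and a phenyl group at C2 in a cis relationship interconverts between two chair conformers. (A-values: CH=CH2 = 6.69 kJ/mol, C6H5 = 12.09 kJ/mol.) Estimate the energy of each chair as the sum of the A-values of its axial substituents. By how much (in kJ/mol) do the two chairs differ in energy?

C1 and C2 have opposite parity, so for the cis isomer the two substituents are one axial and one equatorial in each chair.
Chair I (vinyl axial, phenyl equatorial): E = 6.69 kJ/mol.
Chair II (vinyl equatorial, phenyl axial): E = 12.09 kJ/mol.
ΔE = 12.09 − 6.69 = 5.40 kJ/mol; chair I is more stable.

5.40 kJ/mol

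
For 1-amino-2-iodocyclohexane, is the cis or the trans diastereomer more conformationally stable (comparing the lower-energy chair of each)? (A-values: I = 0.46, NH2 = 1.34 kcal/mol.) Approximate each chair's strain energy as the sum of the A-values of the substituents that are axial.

At 1,2 positions (parity opposite): cis → (a,e or e,a); trans → (e,e or a,a).
Best chair for cis: E = 0.46 kcal/mol; best chair for trans: E = 0.00 kcal/mol.
The trans isomer is lower by 0.46 kcal/mol.

trans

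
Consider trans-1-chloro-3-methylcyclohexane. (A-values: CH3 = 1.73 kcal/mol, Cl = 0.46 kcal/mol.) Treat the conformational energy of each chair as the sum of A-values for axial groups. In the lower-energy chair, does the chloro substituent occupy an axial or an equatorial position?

axial

C1 and C3 have the same parity, so for the trans isomer the two substituents are one axial and one equatorial in each chair.
Chair I (methyl axial, chloro equatorial): E = 1.73 kcal/mol.
Chair II (methyl equatorial, chloro axial): E = 0.46 kcal/mol.
Chair II is the more stable (lower-energy) conformer, and in that chair the chloro group is axial.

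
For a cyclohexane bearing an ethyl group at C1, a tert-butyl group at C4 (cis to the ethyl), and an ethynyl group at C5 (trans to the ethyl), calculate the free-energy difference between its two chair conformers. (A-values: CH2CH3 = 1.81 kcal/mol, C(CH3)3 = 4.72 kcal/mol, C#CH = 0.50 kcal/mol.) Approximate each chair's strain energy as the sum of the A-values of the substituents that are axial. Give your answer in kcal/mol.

3.41 kcal/mol

Chair I (ethyl axial, tert-butyl equatorial, ethynyl equatorial): E = 1.81 kcal/mol.
Chair II (ethyl equatorial, tert-butyl axial, ethynyl axial): E = 5.22 kcal/mol.
ΔE = 5.22 − 1.81 = 3.41 kcal/mol; chair I is more stable.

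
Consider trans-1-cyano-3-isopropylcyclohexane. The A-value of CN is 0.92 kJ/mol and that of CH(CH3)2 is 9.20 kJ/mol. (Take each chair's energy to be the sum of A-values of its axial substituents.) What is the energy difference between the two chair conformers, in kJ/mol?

8.28 kJ/mol

C1 and C3 have the same parity, so for the trans isomer the two substituents are one axial and one equatorial in each chair.
Chair I (cyano axial, isopropyl equatorial): E = 0.92 kJ/mol.
Chair II (cyano equatorial, isopropyl axial): E = 9.20 kJ/mol.
ΔE = 9.20 − 0.92 = 8.28 kJ/mol; chair I is more stable.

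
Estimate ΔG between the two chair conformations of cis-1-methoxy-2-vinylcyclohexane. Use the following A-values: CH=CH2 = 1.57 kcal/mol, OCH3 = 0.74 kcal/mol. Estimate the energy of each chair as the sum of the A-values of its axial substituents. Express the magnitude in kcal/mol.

0.83 kcal/mol

C1 and C2 have opposite parity, so for the cis isomer the two substituents are one axial and one equatorial in each chair.
Chair I (vinyl axial, methoxy equatorial): E = 1.57 kcal/mol.
Chair II (vinyl equatorial, methoxy axial): E = 0.74 kcal/mol.
ΔE = 1.57 − 0.74 = 0.83 kcal/mol; chair II is more stable.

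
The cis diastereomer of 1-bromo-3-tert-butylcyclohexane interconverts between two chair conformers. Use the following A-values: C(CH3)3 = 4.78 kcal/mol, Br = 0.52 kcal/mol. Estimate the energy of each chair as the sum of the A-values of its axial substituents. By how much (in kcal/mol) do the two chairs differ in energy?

5.30 kcal/mol

C1 and C3 have the same parity, so for the cis isomer the two substituents are e,e in one chair and a,a in the other.
Chair I (tert-butyl axial, bromo axial): E = 5.30 kcal/mol.
Chair II (tert-butyl equatorial, bromo equatorial): E = 0.00 kcal/mol.
ΔE = 5.30 − 0.00 = 5.30 kcal/mol; chair II is more stable.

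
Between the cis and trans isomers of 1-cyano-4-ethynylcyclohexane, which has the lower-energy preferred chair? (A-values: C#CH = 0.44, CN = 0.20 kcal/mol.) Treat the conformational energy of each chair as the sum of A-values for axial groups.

trans

At 1,4 positions (parity opposite): cis → (a,e or e,a); trans → (e,e or a,a).
Best chair for cis: E = 0.20 kcal/mol; best chair for trans: E = 0.00 kcal/mol.
The trans isomer is lower by 0.20 kcal/mol.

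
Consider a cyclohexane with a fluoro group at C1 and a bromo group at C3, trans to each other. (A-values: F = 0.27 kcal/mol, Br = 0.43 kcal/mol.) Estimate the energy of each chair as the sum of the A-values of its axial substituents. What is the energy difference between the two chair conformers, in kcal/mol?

0.16 kcal/mol

C1 and C3 have the same parity, so for the trans isomer the two substituents are one axial and one equatorial in each chair.
Chair I (fluoro axial, bromo equatorial): E = 0.27 kcal/mol.
Chair II (fluoro equatorial, bromo axial): E = 0.43 kcal/mol.
ΔE = 0.43 − 0.27 = 0.16 kcal/mol; chair I is more stable.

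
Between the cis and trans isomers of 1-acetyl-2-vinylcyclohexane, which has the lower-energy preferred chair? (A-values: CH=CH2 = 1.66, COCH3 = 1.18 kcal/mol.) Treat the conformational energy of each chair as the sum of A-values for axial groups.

trans

At 1,2 positions (parity opposite): cis → (a,e or e,a); trans → (e,e or a,a).
Best chair for cis: E = 1.18 kcal/mol; best chair for trans: E = 0.00 kcal/mol.
The trans isomer is lower by 1.18 kcal/mol.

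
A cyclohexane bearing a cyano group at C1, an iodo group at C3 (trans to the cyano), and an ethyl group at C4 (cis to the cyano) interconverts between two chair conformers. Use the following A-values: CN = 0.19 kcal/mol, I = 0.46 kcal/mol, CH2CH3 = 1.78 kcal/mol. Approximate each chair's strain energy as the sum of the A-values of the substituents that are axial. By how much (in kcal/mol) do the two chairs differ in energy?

Chair I (cyano axial, iodo equatorial, ethyl equatorial): E = 0.19 kcal/mol.
Chair II (cyano equatorial, iodo axial, ethyl axial): E = 2.24 kcal/mol.
ΔE = 2.24 − 0.19 = 2.05 kcal/mol; chair I is more stable.

2.05 kcal/mol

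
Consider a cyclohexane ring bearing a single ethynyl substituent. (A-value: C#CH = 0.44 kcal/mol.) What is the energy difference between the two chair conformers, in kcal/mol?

0.44 kcal/mol

A monosubstituted cyclohexane has one chair with the ethynyl group axial (E = A = 0.44 kcal/mol) and one with it equatorial (E = 0).
ΔE = 0.44 − 0 = 0.44 kcal/mol.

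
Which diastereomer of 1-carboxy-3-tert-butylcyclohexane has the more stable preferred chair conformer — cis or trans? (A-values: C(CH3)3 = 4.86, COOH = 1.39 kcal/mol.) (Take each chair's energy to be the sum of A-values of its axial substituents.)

At 1,3 positions (parity same): cis → (e,e or a,a); trans → (a,e or e,a).
Best chair for cis: E = 0.00 kcal/mol; best chair for trans: E = 1.39 kcal/mol.
The cis isomer is lower by 1.39 kcal/mol.

cis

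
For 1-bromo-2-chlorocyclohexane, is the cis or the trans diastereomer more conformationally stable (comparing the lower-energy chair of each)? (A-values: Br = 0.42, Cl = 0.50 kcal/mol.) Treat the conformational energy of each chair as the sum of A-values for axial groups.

trans

At 1,2 positions (parity opposite): cis → (a,e or e,a); trans → (e,e or a,a).
Best chair for cis: E = 0.42 kcal/mol; best chair for trans: E = 0.00 kcal/mol.
The trans isomer is lower by 0.42 kcal/mol.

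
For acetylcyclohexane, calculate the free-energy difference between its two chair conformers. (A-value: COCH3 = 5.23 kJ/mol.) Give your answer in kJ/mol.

A monosubstituted cyclohexane has one chair with the acetyl group axial (E = A = 5.23 kJ/mol) and one with it equatorial (E = 0).
ΔE = 5.23 − 0 = 5.23 kJ/mol.

5.23 kJ/mol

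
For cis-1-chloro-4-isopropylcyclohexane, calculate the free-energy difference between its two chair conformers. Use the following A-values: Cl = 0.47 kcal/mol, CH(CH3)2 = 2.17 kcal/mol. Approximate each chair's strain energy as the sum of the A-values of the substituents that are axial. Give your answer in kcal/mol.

1.70 kcal/mol

C1 and C4 have opposite parity, so for the cis isomer the two substituents are one axial and one equatorial in each chair.
Chair I (chloro axial, isopropyl equatorial): E = 0.47 kcal/mol.
Chair II (chloro equatorial, isopropyl axial): E = 2.17 kcal/mol.
ΔE = 2.17 − 0.47 = 1.70 kcal/mol; chair I is more stable.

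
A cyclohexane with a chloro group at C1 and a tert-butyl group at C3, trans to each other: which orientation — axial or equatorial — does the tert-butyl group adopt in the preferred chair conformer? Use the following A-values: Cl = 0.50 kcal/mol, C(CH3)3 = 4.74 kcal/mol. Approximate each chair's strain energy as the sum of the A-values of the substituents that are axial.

equatorial

C1 and C3 have the same parity, so for the trans isomer the two substituents are one axial and one equatorial in each chair.
Chair I (chloro axial, tert-butyl equatorial): E = 0.50 kcal/mol.
Chair II (chloro equatorial, tert-butyl axial): E = 4.74 kcal/mol.
Chair I is the more stable (lower-energy) conformer, and in that chair the tert-butyl group is equatorial.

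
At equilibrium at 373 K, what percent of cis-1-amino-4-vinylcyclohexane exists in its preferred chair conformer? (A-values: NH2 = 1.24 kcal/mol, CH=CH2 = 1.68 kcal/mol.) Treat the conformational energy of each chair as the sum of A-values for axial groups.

C1 and C4 have opposite parity, so for the cis isomer the two substituents are one axial and one equatorial in each chair.
Chair I (amino axial, vinyl equatorial): E = 1.24 kcal/mol; chair II (amino equatorial, vinyl axial): E = 1.68 kcal/mol.
ΔG = 0.44 kcal/mol between the two chairs.
K = exp(ΔG/RT) with R = 1.987×10⁻³ kcal mol⁻¹ K⁻¹ and T = 373 K gives K ≈ 1.81.
Fraction in the lower-energy chair = K/(K+1) = 64.4%.

64.4%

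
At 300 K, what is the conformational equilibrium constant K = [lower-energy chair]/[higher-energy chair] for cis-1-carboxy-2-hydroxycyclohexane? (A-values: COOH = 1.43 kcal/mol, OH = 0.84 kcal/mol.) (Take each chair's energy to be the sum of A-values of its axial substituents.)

C1 and C2 have opposite parity, so for the cis isomer the two substituents are one axial and one equatorial in each chair.
Chair I (carboxyl axial, hydroxyl equatorial): E = 1.43 kcal/mol; chair II (carboxyl equatorial, hydroxyl axial): E = 0.84 kcal/mol.
ΔG = 0.59 kcal/mol between the two chairs.
K = exp(ΔG/RT) with R = 1.987×10⁻³ kcal mol⁻¹ K⁻¹ and T = 300 K gives K ≈ 2.69.

K ≈ 2.69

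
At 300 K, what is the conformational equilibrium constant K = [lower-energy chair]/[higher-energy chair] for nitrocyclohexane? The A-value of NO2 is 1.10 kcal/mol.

K ≈ 6.33

One chair has the nitro group axial (E = 1.10 kcal/mol) and the other has it equatorial (E = 0).
ΔG = 1.10 kcal/mol between the two chairs.
K = exp(ΔG/RT) with R = 1.987×10⁻³ kcal mol⁻¹ K⁻¹ and T = 300 K gives K ≈ 6.33.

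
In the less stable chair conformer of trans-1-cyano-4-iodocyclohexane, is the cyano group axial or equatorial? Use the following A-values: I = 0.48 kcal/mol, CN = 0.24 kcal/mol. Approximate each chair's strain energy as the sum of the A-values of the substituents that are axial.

C1 and C4 have opposite parity, so for the trans isomer the two substituents are e,e in one chair and a,a in the other.
Chair I (iodo axial, cyano axial): E = 0.72 kcal/mol.
Chair II (iodo equatorial, cyano equatorial): E = 0.00 kcal/mol.
Chair I is the less stable (higher-energy) conformer, and in that chair the cyano group is axial.

axial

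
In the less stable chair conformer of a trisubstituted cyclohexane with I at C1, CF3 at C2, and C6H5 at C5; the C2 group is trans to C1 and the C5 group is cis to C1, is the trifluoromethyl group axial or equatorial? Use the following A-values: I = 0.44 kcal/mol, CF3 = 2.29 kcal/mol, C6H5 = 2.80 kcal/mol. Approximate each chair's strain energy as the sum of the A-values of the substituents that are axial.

Chair I (iodo axial, trifluoromethyl axial, phenyl axial): E = 5.53 kcal/mol.
Chair II (iodo equatorial, trifluoromethyl equatorial, phenyl equatorial): E = 0.00 kcal/mol.
Chair I is the less stable (higher-energy) conformer, and in that chair the trifluoromethyl group is axial.

axial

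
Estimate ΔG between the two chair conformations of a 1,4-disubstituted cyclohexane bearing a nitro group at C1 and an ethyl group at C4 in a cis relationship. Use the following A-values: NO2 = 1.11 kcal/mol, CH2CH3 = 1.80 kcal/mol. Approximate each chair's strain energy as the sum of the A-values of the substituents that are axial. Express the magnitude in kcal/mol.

0.69 kcal/mol

C1 and C4 have opposite parity, so for the cis isomer the two substituents are one axial and one equatorial in each chair.
Chair I (nitro axial, ethyl equatorial): E = 1.11 kcal/mol.
Chair II (nitro equatorial, ethyl axial): E = 1.80 kcal/mol.
ΔE = 1.80 − 1.11 = 0.69 kcal/mol; chair I is more stable.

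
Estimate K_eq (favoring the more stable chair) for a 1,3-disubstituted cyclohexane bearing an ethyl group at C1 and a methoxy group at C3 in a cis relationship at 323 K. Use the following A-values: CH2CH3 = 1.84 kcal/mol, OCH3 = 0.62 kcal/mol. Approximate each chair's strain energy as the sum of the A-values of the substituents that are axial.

K ≈ 46.2

C1 and C3 have the same parity, so for the cis isomer the two substituents are e,e in one chair and a,a in the other.
Chair I (ethyl axial, methoxy axial): E = 2.46 kcal/mol; chair II (ethyl equatorial, methoxy equatorial): E = 0.00 kcal/mol.
ΔG = 2.46 kcal/mol between the two chairs.
K = exp(ΔG/RT) with R = 1.987×10⁻³ kcal mol⁻¹ K⁻¹ and T = 323 K gives K ≈ 46.2.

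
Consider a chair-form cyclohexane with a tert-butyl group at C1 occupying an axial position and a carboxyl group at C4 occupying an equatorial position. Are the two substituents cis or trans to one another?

C1 and C4 have opposite parity, so their axial bonds point in opposite directions.
With opposite-parity carbons, two substituents on the same face are one axial and one equatorial; opposite faces give both axial or both equatorial.
Here the groups are axial/equatorial → same face → cis.

cis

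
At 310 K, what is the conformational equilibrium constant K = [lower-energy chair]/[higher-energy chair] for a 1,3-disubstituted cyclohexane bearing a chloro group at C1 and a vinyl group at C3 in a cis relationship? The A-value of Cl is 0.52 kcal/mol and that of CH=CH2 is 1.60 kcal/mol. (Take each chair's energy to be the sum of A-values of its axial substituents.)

K ≈ 31.2

C1 and C3 have the same parity, so for the cis isomer the two substituents are e,e in one chair and a,a in the other.
Chair I (chloro axial, vinyl axial): E = 2.12 kcal/mol; chair II (chloro equatorial, vinyl equatorial): E = 0.00 kcal/mol.
ΔG = 2.12 kcal/mol between the two chairs.
K = exp(ΔG/RT) with R = 1.987×10⁻³ kcal mol⁻¹ K⁻¹ and T = 310 K gives K ≈ 31.2.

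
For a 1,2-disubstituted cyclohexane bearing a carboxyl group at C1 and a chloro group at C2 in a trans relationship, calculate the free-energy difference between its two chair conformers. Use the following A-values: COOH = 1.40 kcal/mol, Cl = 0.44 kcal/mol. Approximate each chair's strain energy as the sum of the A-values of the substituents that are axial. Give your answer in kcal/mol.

C1 and C2 have opposite parity, so for the trans isomer the two substituents are e,e in one chair and a,a in the other.
Chair I (carboxyl axial, chloro axial): E = 1.84 kcal/mol.
Chair II (carboxyl equatorial, chloro equatorial): E = 0.00 kcal/mol.
ΔE = 1.84 − 0.00 = 1.84 kcal/mol; chair II is more stable.

1.84 kcal/mol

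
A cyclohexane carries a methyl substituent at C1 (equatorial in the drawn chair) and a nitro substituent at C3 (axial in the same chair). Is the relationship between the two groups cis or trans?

C1 and C3 have the same parity, so their axial bonds point in the same direction.
With same-parity carbons, two substituents on the same face are both axial or both equatorial; opposite faces give one of each.
Here the groups are equatorial/axial → opposite face → trans.

trans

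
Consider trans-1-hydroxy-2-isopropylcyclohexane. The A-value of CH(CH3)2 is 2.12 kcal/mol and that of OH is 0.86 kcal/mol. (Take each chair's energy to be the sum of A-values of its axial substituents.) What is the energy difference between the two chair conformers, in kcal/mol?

2.98 kcal/mol

C1 and C2 have opposite parity, so for the trans isomer the two substituents are e,e in one chair and a,a in the other.
Chair I (isopropyl axial, hydroxyl axial): E = 2.98 kcal/mol.
Chair II (isopropyl equatorial, hydroxyl equatorial): E = 0.00 kcal/mol.
ΔE = 2.98 − 0.00 = 2.98 kcal/mol; chair II is more stable.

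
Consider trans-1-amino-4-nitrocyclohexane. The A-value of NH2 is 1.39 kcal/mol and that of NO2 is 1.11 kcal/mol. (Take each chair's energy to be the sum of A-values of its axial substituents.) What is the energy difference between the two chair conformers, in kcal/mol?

2.50 kcal/mol

C1 and C4 have opposite parity, so for the trans isomer the two substituents are e,e in one chair and a,a in the other.
Chair I (amino axial, nitro axial): E = 2.50 kcal/mol.
Chair II (amino equatorial, nitro equatorial): E = 0.00 kcal/mol.
ΔE = 2.50 − 0.00 = 2.50 kcal/mol; chair II is more stable.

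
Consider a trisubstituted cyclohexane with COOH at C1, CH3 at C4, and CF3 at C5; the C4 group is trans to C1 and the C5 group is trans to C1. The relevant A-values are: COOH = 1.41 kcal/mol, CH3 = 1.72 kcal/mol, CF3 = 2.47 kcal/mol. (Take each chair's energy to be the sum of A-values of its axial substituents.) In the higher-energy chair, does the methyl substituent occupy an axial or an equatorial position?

axial

Chair I (carboxyl axial, methyl axial, trifluoromethyl equatorial): E = 3.13 kcal/mol.
Chair II (carboxyl equatorial, methyl equatorial, trifluoromethyl axial): E = 2.47 kcal/mol.
Chair I is the less stable (higher-energy) conformer, and in that chair the methyl group is axial.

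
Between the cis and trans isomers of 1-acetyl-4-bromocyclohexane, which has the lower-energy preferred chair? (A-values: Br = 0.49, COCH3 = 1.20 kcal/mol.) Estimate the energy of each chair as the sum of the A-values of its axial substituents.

trans

At 1,4 positions (parity opposite): cis → (a,e or e,a); trans → (e,e or a,a).
Best chair for cis: E = 0.49 kcal/mol; best chair for trans: E = 0.00 kcal/mol.
The trans isomer is lower by 0.49 kcal/mol.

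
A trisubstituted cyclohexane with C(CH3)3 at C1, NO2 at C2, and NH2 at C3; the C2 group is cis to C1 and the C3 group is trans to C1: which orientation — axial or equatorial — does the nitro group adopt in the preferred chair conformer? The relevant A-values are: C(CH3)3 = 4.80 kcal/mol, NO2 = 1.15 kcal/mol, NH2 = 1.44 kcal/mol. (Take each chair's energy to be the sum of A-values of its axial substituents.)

axial

Chair I (tert-butyl axial, nitro equatorial, amino equatorial): E = 4.80 kcal/mol.
Chair II (tert-butyl equatorial, nitro axial, amino axial): E = 2.59 kcal/mol.
Chair II is the more stable (lower-energy) conformer, and in that chair the nitro group is axial.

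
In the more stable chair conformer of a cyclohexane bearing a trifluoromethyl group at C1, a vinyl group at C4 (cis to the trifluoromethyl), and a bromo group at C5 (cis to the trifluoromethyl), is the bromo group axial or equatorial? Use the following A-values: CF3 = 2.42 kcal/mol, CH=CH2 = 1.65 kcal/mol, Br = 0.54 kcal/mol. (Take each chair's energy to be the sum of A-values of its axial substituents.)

Chair I (trifluoromethyl axial, vinyl equatorial, bromo axial): E = 2.96 kcal/mol.
Chair II (trifluoromethyl equatorial, vinyl axial, bromo equatorial): E = 1.65 kcal/mol.
Chair II is the more stable (lower-energy) conformer, and in that chair the bromo group is equatorial.

equatorial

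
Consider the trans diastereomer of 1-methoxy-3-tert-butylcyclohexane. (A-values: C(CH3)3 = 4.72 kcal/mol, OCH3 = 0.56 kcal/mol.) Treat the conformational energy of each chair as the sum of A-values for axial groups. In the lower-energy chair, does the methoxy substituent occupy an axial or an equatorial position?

C1 and C3 have the same parity, so for the trans isomer the two substituents are one axial and one equatorial in each chair.
Chair I (tert-butyl axial, methoxy equatorial): E = 4.72 kcal/mol.
Chair II (tert-butyl equatorial, methoxy axial): E = 0.56 kcal/mol.
Chair II is the more stable (lower-energy) conformer, and in that chair the methoxy group is axial.

axial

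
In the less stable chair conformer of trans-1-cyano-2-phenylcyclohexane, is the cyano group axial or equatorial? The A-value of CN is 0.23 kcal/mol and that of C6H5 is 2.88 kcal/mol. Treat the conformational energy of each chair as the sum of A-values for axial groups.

C1 and C2 have opposite parity, so for the trans isomer the two substituents are e,e in one chair and a,a in the other.
Chair I (cyano axial, phenyl axial): E = 3.11 kcal/mol.
Chair II (cyano equatorial, phenyl equatorial): E = 0.00 kcal/mol.
Chair I is the less stable (higher-energy) conformer, and in that chair the cyano group is axial.

axial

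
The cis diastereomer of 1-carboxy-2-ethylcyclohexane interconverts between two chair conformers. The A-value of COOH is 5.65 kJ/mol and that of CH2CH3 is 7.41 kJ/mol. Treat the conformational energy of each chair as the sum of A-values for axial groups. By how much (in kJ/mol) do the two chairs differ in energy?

C1 and C2 have opposite parity, so for the cis isomer the two substituents are one axial and one equatorial in each chair.
Chair I (carboxyl axial, ethyl equatorial): E = 5.65 kJ/mol.
Chair II (carboxyl equatorial, ethyl axial): E = 7.41 kJ/mol.
ΔE = 7.41 − 5.65 = 1.76 kJ/mol; chair I is more stable.

1.76 kJ/mol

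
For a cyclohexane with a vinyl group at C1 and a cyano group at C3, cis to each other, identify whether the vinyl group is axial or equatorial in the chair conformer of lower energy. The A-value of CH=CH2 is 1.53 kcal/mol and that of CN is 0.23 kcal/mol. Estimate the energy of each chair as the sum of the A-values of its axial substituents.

equatorial

C1 and C3 have the same parity, so for the cis isomer the two substituents are e,e in one chair and a,a in the other.
Chair I (vinyl axial, cyano axial): E = 1.76 kcal/mol.
Chair II (vinyl equatorial, cyano equatorial): E = 0.00 kcal/mol.
Chair II is the more stable (lower-energy) conformer, and in that chair the vinyl group is equatorial.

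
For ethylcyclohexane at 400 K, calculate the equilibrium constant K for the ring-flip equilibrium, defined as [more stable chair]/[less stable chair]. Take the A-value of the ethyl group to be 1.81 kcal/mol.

One chair has the ethyl group axial (E = 1.81 kcal/mol) and the other has it equatorial (E = 0).
ΔG = 1.81 kcal/mol between the two chairs.
K = exp(ΔG/RT) with R = 1.987×10⁻³ kcal mol⁻¹ K⁻¹ and T = 400 K gives K ≈ 9.75.

K ≈ 9.75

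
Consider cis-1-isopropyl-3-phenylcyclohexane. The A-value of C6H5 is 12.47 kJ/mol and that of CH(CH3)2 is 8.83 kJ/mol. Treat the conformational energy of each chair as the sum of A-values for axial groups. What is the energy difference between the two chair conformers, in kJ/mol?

21.30 kJ/mol

C1 and C3 have the same parity, so for the cis isomer the two substituents are e,e in one chair and a,a in the other.
Chair I (phenyl axial, isopropyl axial): E = 21.30 kJ/mol.
Chair II (phenyl equatorial, isopropyl equatorial): E = 0.00 kJ/mol.
ΔE = 21.30 − 0.00 = 21.30 kJ/mol; chair II is more stable.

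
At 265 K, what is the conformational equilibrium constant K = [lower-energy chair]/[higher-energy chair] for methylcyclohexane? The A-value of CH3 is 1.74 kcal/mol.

K ≈ 27.2

One chair has the methyl group axial (E = 1.74 kcal/mol) and the other has it equatorial (E = 0).
ΔG = 1.74 kcal/mol between the two chairs.
K = exp(ΔG/RT) with R = 1.987×10⁻³ kcal mol⁻¹ K⁻¹ and T = 265 K gives K ≈ 27.2.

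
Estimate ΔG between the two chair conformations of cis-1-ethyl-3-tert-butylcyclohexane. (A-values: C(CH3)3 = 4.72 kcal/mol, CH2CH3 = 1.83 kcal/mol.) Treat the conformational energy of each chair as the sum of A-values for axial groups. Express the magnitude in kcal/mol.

C1 and C3 have the same parity, so for the cis isomer the two substituents are e,e in one chair and a,a in the other.
Chair I (tert-butyl axial, ethyl axial): E = 6.55 kcal/mol.
Chair II (tert-butyl equatorial, ethyl equatorial): E = 0.00 kcal/mol.
ΔE = 6.55 − 0.00 = 6.55 kcal/mol; chair II is more stable.

6.55 kcal/mol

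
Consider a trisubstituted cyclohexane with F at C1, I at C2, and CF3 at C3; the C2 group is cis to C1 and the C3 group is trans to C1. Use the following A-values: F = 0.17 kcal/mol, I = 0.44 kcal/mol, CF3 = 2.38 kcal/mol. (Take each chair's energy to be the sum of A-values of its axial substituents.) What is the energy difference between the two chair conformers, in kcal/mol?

Chair I (fluoro axial, iodo equatorial, trifluoromethyl equatorial): E = 0.17 kcal/mol.
Chair II (fluoro equatorial, iodo axial, trifluoromethyl axial): E = 2.82 kcal/mol.
ΔE = 2.82 − 0.17 = 2.65 kcal/mol; chair I is more stable.

2.65 kcal/mol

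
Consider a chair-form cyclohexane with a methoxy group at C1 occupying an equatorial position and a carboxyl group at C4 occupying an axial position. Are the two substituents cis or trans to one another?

C1 and C4 have opposite parity, so their axial bonds point in opposite directions.
With opposite-parity carbons, two substituents on the same face are one axial and one equatorial; opposite faces give both axial or both equatorial.
Here the groups are equatorial/axial → same face → cis.

cis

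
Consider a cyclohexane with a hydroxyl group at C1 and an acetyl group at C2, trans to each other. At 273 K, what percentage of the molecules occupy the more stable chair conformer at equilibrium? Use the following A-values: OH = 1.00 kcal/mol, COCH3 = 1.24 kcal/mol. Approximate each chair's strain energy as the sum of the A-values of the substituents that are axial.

98.4%

C1 and C2 have opposite parity, so for the trans isomer the two substituents are e,e in one chair and a,a in the other.
Chair I (hydroxyl axial, acetyl axial): E = 2.24 kcal/mol; chair II (hydroxyl equatorial, acetyl equatorial): E = 0.00 kcal/mol.
ΔG = 2.24 kcal/mol between the two chairs.
K = exp(ΔG/RT) with R = 1.987×10⁻³ kcal mol⁻¹ K⁻¹ and T = 273 K gives K ≈ 62.1.
Fraction in the lower-energy chair = K/(K+1) = 98.4%.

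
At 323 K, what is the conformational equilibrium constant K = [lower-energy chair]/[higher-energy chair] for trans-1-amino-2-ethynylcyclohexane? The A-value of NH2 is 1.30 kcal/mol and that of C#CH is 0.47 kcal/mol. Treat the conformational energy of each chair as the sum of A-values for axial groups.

K ≈ 15.8

C1 and C2 have opposite parity, so for the trans isomer the two substituents are e,e in one chair and a,a in the other.
Chair I (amino axial, ethynyl axial): E = 1.77 kcal/mol; chair II (amino equatorial, ethynyl equatorial): E = 0.00 kcal/mol.
ΔG = 1.77 kcal/mol between the two chairs.
K = exp(ΔG/RT) with R = 1.987×10⁻³ kcal mol⁻¹ K⁻¹ and T = 323 K gives K ≈ 15.8.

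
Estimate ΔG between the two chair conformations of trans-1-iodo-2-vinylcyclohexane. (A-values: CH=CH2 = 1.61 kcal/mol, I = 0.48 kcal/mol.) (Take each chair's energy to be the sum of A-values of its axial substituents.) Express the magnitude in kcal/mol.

2.09 kcal/mol

C1 and C2 have opposite parity, so for the trans isomer the two substituents are e,e in one chair and a,a in the other.
Chair I (vinyl axial, iodo axial): E = 2.09 kcal/mol.
Chair II (vinyl equatorial, iodo equatorial): E = 0.00 kcal/mol.
ΔE = 2.09 − 0.00 = 2.09 kcal/mol; chair II is more stable.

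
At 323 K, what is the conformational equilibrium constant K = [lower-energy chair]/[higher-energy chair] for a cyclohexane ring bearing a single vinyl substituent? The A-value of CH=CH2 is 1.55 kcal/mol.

One chair has the vinyl group axial (E = 1.55 kcal/mol) and the other has it equatorial (E = 0).
ΔG = 1.55 kcal/mol between the two chairs.
K = exp(ΔG/RT) with R = 1.987×10⁻³ kcal mol⁻¹ K⁻¹ and T = 323 K gives K ≈ 11.2.

K ≈ 11.2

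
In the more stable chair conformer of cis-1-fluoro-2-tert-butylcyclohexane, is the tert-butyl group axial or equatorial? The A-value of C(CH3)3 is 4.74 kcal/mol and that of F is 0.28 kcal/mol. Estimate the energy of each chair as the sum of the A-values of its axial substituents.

equatorial

C1 and C2 have opposite parity, so for the cis isomer the two substituents are one axial and one equatorial in each chair.
Chair I (tert-butyl axial, fluoro equatorial): E = 4.74 kcal/mol.
Chair II (tert-butyl equatorial, fluoro axial): E = 0.28 kcal/mol.
Chair II is the more stable (lower-energy) conformer, and in that chair the tert-butyl group is equatorial.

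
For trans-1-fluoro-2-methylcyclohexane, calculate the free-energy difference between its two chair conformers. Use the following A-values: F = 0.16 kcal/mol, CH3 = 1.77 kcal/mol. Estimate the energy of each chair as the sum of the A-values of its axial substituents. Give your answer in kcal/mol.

C1 and C2 have opposite parity, so for the trans isomer the two substituents are e,e in one chair and a,a in the other.
Chair I (fluoro axial, methyl axial): E = 1.93 kcal/mol.
Chair II (fluoro equatorial, methyl equatorial): E = 0.00 kcal/mol.
ΔE = 1.93 − 0.00 = 1.93 kcal/mol; chair II is more stable.

1.93 kcal/mol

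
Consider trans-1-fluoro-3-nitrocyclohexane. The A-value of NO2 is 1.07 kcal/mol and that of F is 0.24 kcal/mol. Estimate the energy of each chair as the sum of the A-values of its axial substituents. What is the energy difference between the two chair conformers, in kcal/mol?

C1 and C3 have the same parity, so for the trans isomer the two substituents are one axial and one equatorial in each chair.
Chair I (nitro axial, fluoro equatorial): E = 1.07 kcal/mol.
Chair II (nitro equatorial, fluoro axial): E = 0.24 kcal/mol.
ΔE = 1.07 − 0.24 = 0.83 kcal/mol; chair II is more stable.

0.83 kcal/mol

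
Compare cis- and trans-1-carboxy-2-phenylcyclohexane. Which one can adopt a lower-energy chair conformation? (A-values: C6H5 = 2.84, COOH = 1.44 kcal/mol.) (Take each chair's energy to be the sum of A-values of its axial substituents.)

trans

At 1,2 positions (parity opposite): cis → (a,e or e,a); trans → (e,e or a,a).
Best chair for cis: E = 1.44 kcal/mol; best chair for trans: E = 0.00 kcal/mol.
The trans isomer is lower by 1.44 kcal/mol.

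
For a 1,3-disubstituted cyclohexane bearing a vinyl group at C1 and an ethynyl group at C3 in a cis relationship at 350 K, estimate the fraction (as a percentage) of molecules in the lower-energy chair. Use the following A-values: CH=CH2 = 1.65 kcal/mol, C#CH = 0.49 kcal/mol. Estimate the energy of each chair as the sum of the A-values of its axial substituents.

C1 and C3 have the same parity, so for the cis isomer the two substituents are e,e in one chair and a,a in the other.
Chair I (vinyl axial, ethynyl axial): E = 2.14 kcal/mol; chair II (vinyl equatorial, ethynyl equatorial): E = 0.00 kcal/mol.
ΔG = 2.14 kcal/mol between the two chairs.
K = exp(ΔG/RT) with R = 1.987×10⁻³ kcal mol⁻¹ K⁻¹ and T = 350 K gives K ≈ 21.7.
Fraction in the lower-energy chair = K/(K+1) = 95.6%.

95.6%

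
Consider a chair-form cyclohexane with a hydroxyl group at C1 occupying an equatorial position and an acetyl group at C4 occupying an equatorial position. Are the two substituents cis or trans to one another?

trans

C1 and C4 have opposite parity, so their axial bonds point in opposite directions.
With opposite-parity carbons, two substituents on the same face are one axial and one equatorial; opposite faces give both axial or both equatorial.
Here the groups are equatorial/equatorial → opposite face → trans.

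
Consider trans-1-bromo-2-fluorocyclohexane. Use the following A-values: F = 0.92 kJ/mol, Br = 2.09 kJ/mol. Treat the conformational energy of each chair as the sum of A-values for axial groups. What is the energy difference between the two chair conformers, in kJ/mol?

C1 and C2 have opposite parity, so for the trans isomer the two substituents are e,e in one chair and a,a in the other.
Chair I (fluoro axial, bromo axial): E = 3.01 kJ/mol.
Chair II (fluoro equatorial, bromo equatorial): E = 0.00 kJ/mol.
ΔE = 3.01 − 0.00 = 3.01 kJ/mol; chair II is more stable.

3.01 kJ/mol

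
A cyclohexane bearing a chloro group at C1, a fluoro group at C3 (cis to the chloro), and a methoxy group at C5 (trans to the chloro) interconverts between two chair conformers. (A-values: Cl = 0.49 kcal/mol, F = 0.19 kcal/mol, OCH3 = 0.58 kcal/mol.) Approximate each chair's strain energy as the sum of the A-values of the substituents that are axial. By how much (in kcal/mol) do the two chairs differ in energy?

Chair I (chloro axial, fluoro axial, methoxy equatorial): E = 0.68 kcal/mol.
Chair II (chloro equatorial, fluoro equatorial, methoxy axial): E = 0.58 kcal/mol.
ΔE = 0.68 − 0.58 = 0.10 kcal/mol; chair II is more stable.

0.10 kcal/mol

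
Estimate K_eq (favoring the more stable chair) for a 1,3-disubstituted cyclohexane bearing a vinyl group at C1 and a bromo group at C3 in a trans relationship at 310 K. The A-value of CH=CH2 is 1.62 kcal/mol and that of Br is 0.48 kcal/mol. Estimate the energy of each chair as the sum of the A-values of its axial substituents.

C1 and C3 have the same parity, so for the trans isomer the two substituents are one axial and one equatorial in each chair.
Chair I (vinyl axial, bromo equatorial): E = 1.62 kcal/mol; chair II (vinyl equatorial, bromo axial): E = 0.48 kcal/mol.
ΔG = 1.14 kcal/mol between the two chairs.
K = exp(ΔG/RT) with R = 1.987×10⁻³ kcal mol⁻¹ K⁻¹ and T = 310 K gives K ≈ 6.36.

K ≈ 6.36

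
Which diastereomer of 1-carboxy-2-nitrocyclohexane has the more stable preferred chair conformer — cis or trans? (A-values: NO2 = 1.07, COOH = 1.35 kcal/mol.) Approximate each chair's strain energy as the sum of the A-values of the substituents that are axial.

trans

At 1,2 positions (parity opposite): cis → (a,e or e,a); trans → (e,e or a,a).
Best chair for cis: E = 1.07 kcal/mol; best chair for trans: E = 0.00 kcal/mol.
The trans isomer is lower by 1.07 kcal/mol.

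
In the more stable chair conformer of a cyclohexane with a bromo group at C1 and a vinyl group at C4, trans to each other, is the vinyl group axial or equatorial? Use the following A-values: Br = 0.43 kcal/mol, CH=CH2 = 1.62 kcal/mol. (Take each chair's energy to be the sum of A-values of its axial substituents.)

equatorial

C1 and C4 have opposite parity, so for the trans isomer the two substituents are e,e in one chair and a,a in the other.
Chair I (bromo axial, vinyl axial): E = 2.05 kcal/mol.
Chair II (bromo equatorial, vinyl equatorial): E = 0.00 kcal/mol.
Chair II is the more stable (lower-energy) conformer, and in that chair the vinyl group is equatorial.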